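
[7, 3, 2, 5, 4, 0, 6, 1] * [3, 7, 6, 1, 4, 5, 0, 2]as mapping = [0→2, 1→1, 2→6, 3→5, 4→4, 5→3, 6→0, 7→7]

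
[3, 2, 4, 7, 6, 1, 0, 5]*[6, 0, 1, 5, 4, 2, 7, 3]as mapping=[0→5, 1→1, 2→4, 3→3, 4→7, 5→0, 6→6, 7→2]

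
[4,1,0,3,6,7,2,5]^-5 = [2,1,6,3,0,7,4,5]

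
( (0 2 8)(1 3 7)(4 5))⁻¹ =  (0 8 2)(1 7 3)(4 5)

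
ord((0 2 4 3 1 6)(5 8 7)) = 6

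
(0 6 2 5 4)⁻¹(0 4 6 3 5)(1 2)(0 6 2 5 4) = (0 2 3 4 6)(1 5)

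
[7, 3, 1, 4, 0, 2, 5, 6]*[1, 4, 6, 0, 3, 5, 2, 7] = [7, 0, 4, 3, 1, 6, 5, 2]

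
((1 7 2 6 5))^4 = (1 5 6 2 7)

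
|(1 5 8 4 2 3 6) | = 7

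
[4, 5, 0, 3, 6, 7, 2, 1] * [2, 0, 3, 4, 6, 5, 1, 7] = [6, 5, 2, 4, 1, 7, 3, 0]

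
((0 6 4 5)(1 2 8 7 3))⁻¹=(0 5 4 6)(1 3 7 8 2)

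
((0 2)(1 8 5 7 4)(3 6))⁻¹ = (0 2)(1 4 7 5 8)(3 6)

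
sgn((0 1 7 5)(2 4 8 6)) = 1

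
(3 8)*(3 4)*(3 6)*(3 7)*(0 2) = (0 2)(3 8 4 6 7)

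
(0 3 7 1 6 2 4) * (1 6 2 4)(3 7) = (0 7 6 4)(1 2)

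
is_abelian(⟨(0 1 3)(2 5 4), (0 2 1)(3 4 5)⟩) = no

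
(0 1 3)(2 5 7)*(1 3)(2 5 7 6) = (0 3)(2 7 5 6)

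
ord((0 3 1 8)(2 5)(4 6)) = 4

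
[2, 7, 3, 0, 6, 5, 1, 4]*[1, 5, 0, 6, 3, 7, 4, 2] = [0, 2, 6, 1, 4, 7, 5, 3]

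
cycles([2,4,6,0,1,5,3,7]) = (0 2 6 3)(1 4)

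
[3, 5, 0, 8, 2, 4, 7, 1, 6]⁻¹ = [2, 7, 4, 0, 5, 1, 8, 6, 3]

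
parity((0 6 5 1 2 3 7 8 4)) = even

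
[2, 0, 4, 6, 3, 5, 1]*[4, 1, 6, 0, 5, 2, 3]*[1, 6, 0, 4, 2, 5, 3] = [3, 2, 5, 4, 1, 0, 6]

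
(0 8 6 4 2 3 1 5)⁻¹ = (0 5 1 3 2 4 6 8)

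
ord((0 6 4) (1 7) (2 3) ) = 6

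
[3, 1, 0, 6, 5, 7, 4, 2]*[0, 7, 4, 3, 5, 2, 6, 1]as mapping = [0→3, 1→7, 2→0, 3→6, 4→2, 5→1, 6→5, 7→4]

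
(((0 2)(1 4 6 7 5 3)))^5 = (0 2)(1 3 5 7 6 4)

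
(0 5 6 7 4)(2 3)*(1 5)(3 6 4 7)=(0 1 5 4)(2 6 3)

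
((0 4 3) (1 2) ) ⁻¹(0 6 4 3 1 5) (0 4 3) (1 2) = (0 2 5 4 6 3) 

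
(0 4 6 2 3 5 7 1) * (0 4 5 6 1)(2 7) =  (0 5 2 3 6 7)(1 4)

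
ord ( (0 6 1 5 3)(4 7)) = 10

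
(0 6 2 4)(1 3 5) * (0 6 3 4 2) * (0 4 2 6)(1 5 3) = (0 1 2 6 4)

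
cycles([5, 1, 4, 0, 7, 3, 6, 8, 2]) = (0 5 3)(2 4 7 8)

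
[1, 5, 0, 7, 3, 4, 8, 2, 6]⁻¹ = [2, 0, 7, 4, 5, 1, 8, 3, 6]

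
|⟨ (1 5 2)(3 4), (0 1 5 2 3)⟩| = 720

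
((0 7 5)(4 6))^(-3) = (4 6)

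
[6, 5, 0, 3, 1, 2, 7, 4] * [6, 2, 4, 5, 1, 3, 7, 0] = [7, 3, 6, 5, 2, 4, 0, 1]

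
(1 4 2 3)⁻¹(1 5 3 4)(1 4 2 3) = (1 2 4 5)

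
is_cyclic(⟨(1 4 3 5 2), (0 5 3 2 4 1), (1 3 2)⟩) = no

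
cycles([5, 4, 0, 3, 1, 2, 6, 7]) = (0 5 2)(1 4)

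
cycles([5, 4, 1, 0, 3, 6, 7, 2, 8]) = (0 5 6 7 2 1 4 3)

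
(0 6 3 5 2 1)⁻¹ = (0 1 2 5 3 6)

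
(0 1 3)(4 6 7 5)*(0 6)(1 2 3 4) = (0 2 3 6 7 5 1 4)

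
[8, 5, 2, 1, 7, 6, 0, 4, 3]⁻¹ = [6, 3, 2, 8, 7, 1, 5, 4, 0]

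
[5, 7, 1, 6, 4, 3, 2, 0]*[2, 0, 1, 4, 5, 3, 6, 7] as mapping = [0→3, 1→7, 2→0, 3→6, 4→5, 5→4, 6→1, 7→2] 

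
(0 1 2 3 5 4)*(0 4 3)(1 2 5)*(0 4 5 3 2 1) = (0 1 3)(2 4 5)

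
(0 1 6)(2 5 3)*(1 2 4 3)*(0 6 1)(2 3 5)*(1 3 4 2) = (0 4 5)(1 3 2)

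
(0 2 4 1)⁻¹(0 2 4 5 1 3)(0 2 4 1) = (0 3 2 4 1 5)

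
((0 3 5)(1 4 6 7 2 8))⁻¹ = (0 5 3)(1 8 2 7 6 4)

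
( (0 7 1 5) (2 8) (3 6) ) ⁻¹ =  (0 5 1 7) (2 8) (3 6) 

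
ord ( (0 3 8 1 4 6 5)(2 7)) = 14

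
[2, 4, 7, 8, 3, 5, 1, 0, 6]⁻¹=[7, 6, 0, 4, 1, 5, 8, 2, 3]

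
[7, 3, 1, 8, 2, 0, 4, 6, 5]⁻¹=[5, 2, 4, 1, 6, 8, 7, 0, 3]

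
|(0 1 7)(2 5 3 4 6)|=15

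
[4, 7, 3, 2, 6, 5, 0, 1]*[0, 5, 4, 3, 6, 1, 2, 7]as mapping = [0→6, 1→7, 2→3, 3→4, 4→2, 5→1, 6→0, 7→5]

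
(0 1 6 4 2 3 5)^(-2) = (0 3 4 1 5 2 6)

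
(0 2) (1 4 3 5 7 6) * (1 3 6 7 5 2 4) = (0 4 6 3 2) 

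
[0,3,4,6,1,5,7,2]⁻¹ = [0,4,7,1,2,5,3,6]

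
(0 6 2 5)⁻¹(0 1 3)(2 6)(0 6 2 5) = (1 3 6)(2 5)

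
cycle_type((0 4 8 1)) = 4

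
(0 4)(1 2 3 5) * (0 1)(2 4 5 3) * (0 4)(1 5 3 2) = (0 3 2 1)(4 5)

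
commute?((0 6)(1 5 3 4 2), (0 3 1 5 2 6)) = no:(0 6)(1 5 3 4 2)*(0 3 1 5 2 6) = (1 2 5)(3 4 6), (0 3 1 5 2 6)*(0 6)(1 5 3 4 2) = (0 4 2)(1 3 5)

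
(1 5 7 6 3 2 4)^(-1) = (1 4 2 3 6 7 5)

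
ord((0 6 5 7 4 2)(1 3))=6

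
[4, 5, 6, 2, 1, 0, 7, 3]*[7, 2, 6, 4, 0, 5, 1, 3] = [0, 5, 1, 6, 2, 7, 3, 4]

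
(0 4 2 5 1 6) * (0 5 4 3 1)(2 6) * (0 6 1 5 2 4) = (0 3 5 6 2)(1 4)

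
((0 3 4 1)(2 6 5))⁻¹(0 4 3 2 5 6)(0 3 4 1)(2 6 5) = (1 4 6 2 5 3)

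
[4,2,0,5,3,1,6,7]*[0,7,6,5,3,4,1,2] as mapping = [0→3,1→6,2→0,3→4,4→5,5→7,6→1,7→2] 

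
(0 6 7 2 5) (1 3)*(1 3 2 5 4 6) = (0 1 2 4 6 7 5) 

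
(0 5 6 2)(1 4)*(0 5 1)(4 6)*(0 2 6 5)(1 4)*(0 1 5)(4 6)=(0 6 4 2 1)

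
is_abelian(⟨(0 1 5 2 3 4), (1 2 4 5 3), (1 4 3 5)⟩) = no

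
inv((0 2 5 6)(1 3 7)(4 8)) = (0 6 5 2)(1 7 3)(4 8)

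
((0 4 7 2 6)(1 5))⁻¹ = (0 6 2 7 4)(1 5)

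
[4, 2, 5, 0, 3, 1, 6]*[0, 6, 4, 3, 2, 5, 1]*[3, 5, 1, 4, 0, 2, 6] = [1, 0, 2, 3, 4, 6, 5]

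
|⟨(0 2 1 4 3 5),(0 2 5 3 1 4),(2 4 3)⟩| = 720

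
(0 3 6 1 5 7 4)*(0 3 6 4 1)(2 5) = (0 6)(1 2 5 7)(3 4)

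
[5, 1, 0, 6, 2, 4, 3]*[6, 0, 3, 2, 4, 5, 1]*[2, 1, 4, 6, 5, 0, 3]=[0, 2, 3, 1, 6, 5, 4]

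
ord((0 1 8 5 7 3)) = 6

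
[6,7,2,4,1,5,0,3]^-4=[0,1,2,3,4,5,6,7]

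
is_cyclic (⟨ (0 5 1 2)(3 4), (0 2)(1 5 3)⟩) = no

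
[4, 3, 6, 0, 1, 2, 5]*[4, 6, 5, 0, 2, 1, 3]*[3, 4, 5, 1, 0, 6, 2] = [5, 3, 1, 0, 2, 6, 4]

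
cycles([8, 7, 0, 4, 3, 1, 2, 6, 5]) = (0 8 5 1 7 6 2)(3 4)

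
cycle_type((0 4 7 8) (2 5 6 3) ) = 4^2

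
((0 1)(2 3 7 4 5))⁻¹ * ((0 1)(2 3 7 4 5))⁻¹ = (2 4 3 5 7)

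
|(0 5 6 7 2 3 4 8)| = 8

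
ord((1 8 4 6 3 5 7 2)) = 8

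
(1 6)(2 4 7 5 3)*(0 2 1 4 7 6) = (0 2 7 5 3 1)(4 6)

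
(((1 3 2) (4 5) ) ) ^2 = (1 2 3) 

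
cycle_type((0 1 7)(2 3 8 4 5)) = 3.5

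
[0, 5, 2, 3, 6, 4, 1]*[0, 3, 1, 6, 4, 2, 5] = [0, 2, 1, 6, 5, 4, 3]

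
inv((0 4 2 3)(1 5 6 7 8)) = (0 3 2 4)(1 8 7 6 5)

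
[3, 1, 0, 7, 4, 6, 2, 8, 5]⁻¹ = [2, 1, 6, 0, 4, 8, 5, 3, 7]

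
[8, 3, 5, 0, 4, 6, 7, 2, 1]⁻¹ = [3, 8, 7, 1, 4, 2, 5, 6, 0]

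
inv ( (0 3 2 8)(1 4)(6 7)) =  (0 8 2 3)(1 4)(6 7)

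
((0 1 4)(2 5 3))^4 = (0 1 4)(2 5 3)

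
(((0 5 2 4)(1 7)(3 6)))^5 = (0 5 2 4)(1 7)(3 6)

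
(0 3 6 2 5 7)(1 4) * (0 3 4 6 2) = (0 4 1 6)(2 5 7 3)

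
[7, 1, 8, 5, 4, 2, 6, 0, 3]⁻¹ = [7, 1, 5, 8, 4, 3, 6, 0, 2]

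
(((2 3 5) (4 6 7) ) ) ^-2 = (2 3 5) (4 6 7) 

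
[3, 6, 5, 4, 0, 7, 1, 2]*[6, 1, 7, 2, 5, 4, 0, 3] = [2, 0, 4, 5, 6, 3, 1, 7]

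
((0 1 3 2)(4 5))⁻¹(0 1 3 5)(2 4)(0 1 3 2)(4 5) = (0 5)(1 3 2 4)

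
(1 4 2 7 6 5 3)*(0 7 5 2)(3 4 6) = (0 7 3 1 6 2 5 4)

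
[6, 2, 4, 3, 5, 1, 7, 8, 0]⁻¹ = [8, 5, 1, 3, 2, 4, 0, 6, 7]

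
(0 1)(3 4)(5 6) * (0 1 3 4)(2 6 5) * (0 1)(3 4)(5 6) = (0 4 3 1)(2 5 6)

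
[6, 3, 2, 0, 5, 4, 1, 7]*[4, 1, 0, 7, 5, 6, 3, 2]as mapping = [0→3, 1→7, 2→0, 3→4, 4→6, 5→5, 6→1, 7→2]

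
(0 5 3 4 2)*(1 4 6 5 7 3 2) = (0 7 3 6 5 2)(1 4)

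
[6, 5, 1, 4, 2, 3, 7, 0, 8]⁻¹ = [7, 2, 4, 5, 3, 1, 0, 6, 8]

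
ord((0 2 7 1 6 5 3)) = 7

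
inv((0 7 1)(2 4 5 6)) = (0 1 7)(2 6 5 4)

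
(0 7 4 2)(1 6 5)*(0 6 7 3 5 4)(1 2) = (0 3 5 2 6 4 1 7)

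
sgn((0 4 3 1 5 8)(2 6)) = 1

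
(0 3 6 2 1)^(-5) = ()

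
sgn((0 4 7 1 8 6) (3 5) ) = 1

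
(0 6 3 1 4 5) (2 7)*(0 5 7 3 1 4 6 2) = (0 2 3 4 7) (1 6) 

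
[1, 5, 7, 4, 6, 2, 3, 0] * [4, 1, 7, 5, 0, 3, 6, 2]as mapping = [0→1, 1→3, 2→2, 3→0, 4→6, 5→7, 6→5, 7→4]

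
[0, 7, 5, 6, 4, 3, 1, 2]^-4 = [0, 2, 3, 1, 4, 6, 7, 5]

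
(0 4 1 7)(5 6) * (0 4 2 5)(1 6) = (0 2 5 1 7 4 6)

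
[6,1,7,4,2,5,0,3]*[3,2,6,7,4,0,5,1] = [5,2,1,4,6,0,3,7]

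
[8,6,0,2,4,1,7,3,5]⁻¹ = [2,5,3,7,4,8,1,6,0]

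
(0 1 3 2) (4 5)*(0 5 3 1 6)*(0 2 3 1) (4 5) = (0 6 2 4 1) 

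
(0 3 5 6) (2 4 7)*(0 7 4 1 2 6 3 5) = (0 5 3) (1 2) (6 7) 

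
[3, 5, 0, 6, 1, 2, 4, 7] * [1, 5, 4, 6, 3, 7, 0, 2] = [6, 7, 1, 0, 5, 4, 3, 2]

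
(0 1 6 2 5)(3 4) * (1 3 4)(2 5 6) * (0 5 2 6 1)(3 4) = (0 4 3)(1 6 2)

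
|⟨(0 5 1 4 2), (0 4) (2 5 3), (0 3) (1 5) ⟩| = 720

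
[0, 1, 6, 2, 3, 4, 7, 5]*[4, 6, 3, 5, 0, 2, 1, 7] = [4, 6, 1, 3, 5, 0, 7, 2]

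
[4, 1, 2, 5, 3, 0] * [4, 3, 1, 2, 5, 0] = [5, 3, 1, 0, 2, 4]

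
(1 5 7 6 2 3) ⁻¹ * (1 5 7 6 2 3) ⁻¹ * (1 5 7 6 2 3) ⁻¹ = (1 6) (2 5) (3 7) 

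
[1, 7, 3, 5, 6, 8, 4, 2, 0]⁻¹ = [8, 0, 7, 2, 6, 3, 4, 1, 5]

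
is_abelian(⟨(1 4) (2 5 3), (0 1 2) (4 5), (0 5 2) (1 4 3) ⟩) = no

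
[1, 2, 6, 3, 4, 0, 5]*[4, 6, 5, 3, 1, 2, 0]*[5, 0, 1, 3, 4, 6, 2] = [2, 6, 5, 3, 0, 4, 1]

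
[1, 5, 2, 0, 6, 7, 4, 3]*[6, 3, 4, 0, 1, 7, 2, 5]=[3, 7, 4, 6, 2, 5, 1, 0]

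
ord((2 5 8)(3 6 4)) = 3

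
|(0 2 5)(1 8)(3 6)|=6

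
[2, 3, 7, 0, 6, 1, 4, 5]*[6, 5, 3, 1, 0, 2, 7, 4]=[3, 1, 4, 6, 7, 5, 0, 2]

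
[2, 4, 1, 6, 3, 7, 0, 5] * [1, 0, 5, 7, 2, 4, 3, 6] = [5, 2, 0, 3, 7, 6, 1, 4]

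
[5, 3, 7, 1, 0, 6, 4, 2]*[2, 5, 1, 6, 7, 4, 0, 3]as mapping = [0→4, 1→6, 2→3, 3→5, 4→2, 5→0, 6→7, 7→1]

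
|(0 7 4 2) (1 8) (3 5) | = 4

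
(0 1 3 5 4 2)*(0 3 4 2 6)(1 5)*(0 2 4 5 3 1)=(0 3)(1 5 4 6 2)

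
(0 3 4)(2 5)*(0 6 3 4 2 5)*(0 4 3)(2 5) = (0 3 5 2 4 6)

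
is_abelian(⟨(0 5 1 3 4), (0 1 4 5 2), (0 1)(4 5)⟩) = no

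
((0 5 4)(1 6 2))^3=()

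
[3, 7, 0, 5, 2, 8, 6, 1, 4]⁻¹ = [2, 7, 4, 0, 8, 3, 6, 1, 5]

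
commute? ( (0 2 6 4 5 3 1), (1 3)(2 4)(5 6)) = no: (0 2 6 4 5 3 1)*(1 3)(2 4)(5 6) = (0 4 6 2 5 1), (1 3)(2 4)(5 6)*(0 2 6 4 5 3 1) = (0 2 5 4 6 3)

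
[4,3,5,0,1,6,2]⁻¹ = [3,4,6,1,0,2,5]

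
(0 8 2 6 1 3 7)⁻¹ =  (0 7 3 1 6 2 8)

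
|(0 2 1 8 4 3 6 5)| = 8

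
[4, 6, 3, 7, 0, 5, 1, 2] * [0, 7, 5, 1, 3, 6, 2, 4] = [3, 2, 1, 4, 0, 6, 7, 5]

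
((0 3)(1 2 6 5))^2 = (1 6)(2 5)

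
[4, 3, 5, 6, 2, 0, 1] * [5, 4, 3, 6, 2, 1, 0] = [2, 6, 1, 0, 3, 5, 4]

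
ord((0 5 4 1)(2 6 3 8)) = 4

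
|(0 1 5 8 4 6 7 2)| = 8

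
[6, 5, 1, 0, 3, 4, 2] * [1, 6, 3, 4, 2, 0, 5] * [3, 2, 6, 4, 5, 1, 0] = [1, 3, 0, 2, 5, 6, 4]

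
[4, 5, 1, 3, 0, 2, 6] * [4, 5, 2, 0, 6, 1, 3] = [6, 1, 5, 0, 4, 2, 3]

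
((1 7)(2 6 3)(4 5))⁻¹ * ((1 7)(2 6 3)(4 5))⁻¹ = (2 6 3)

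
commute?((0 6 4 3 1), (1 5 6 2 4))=no:(0 6 4 3 1) * (1 5 6 2 4)=(0 2 4 3 5 6 1), (1 5 6 2 4) * (0 6 4 3 1)=(0 6 2 3 1 5 4)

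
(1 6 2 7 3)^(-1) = (1 3 7 2 6)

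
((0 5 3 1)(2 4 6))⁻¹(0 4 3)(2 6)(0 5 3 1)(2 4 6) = (1 5 6)(2 4)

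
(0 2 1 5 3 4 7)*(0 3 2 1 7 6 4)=(0 1 5 2 7 3)(4 6)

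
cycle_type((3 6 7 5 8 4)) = 6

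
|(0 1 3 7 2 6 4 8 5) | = 9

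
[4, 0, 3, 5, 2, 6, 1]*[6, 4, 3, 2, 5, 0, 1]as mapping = [0→5, 1→6, 2→2, 3→0, 4→3, 5→1, 6→4]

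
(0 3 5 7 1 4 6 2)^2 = (0 5 1 6)(2 3 7 4)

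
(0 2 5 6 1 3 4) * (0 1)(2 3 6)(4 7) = (0 3 7 4 1 6)(2 5)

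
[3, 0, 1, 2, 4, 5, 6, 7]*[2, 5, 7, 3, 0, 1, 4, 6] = [3, 2, 5, 7, 0, 1, 4, 6] 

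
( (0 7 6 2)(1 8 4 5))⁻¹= (0 2 6 7)(1 5 4 8)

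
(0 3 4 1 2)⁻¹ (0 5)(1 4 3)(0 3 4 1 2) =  (1 4 2)(3 5)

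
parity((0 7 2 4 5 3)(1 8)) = even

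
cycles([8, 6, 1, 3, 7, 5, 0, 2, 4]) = (0 8 4 7 2 1 6) 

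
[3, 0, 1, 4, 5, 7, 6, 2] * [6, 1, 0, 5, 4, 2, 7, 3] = [5, 6, 1, 4, 2, 3, 7, 0]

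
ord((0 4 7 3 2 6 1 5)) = 8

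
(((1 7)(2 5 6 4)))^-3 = (1 7)(2 5 6 4)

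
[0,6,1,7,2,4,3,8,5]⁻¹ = [0,2,4,6,5,8,1,3,7]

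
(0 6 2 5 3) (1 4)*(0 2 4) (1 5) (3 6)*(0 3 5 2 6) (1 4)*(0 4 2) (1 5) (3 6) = (0 1 6 5 4) 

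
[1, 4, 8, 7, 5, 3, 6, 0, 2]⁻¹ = [7, 0, 8, 5, 1, 4, 6, 3, 2]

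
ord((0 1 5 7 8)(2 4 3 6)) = 20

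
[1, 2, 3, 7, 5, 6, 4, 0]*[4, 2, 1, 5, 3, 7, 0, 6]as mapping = [0→2, 1→1, 2→5, 3→6, 4→7, 5→0, 6→3, 7→4]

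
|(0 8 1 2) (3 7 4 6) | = 4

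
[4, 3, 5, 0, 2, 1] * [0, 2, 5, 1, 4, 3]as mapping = [0→4, 1→1, 2→3, 3→0, 4→5, 5→2]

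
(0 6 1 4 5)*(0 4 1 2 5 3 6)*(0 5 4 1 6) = (0 5 1 6 2 4 3)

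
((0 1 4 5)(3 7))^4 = ()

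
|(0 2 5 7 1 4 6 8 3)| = 9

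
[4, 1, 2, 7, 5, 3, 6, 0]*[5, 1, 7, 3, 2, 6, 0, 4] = [2, 1, 7, 4, 6, 3, 0, 5]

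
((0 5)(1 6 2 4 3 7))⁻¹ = (0 5)(1 7 3 4 2 6)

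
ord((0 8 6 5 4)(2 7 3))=15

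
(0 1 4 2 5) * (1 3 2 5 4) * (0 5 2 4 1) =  (0 3 4 2 1) 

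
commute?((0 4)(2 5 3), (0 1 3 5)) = no:(0 4)(2 5 3)*(0 1 3 5) = (0 4 1 3 2), (0 1 3 5)*(0 4)(2 5 3) = (0 1 2 5 4)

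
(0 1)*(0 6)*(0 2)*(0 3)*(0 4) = (0 1 6 2 3 4)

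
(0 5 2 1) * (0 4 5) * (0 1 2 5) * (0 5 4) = (0 1)(4 5)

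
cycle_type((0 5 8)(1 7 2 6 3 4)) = 3.6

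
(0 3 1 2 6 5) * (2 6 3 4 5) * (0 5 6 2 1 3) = (0 4 6 1 2)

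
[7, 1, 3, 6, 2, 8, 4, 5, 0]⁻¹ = [8, 1, 4, 2, 6, 7, 3, 0, 5]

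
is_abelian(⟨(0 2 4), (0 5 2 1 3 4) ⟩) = no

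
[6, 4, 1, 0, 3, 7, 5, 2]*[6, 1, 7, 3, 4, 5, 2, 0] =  [2, 4, 1, 6, 3, 0, 5, 7]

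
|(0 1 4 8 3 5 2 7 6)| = 9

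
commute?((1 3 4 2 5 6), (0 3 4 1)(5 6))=no:(1 3 4 2 5 6) * (0 3 4 1)(5 6)=(0 3 1 4 2 6), (0 3 4 1)(5 6) * (1 3 4 2 5 6)=(0 4 3 2 5 1)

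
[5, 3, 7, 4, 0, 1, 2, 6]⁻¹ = [4, 5, 6, 1, 3, 0, 7, 2]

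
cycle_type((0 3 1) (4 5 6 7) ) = 3.4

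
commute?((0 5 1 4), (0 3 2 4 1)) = no:(0 5 1 4)*(0 3 2 4 1) = (0 5)(2 4 3), (0 3 2 4 1)*(0 5 1 4) = (0 3 2)(1 5)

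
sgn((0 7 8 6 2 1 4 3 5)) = 1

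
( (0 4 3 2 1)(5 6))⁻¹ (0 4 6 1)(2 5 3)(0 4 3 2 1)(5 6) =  (0 4 3 5)(1 6 2)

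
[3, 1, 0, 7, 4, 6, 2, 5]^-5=[3, 1, 0, 7, 4, 6, 2, 5]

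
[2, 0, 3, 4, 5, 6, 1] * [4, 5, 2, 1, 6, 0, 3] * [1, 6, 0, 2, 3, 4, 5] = [0, 3, 6, 5, 1, 2, 4]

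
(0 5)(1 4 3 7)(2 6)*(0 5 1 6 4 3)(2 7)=(0 1 3 2 4)(6 7)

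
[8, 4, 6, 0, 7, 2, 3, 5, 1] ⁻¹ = [3, 8, 5, 6, 1, 7, 2, 4, 0] 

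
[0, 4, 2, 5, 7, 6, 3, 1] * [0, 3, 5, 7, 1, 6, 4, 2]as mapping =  [0→0, 1→1, 2→5, 3→6, 4→2, 5→4, 6→7, 7→3]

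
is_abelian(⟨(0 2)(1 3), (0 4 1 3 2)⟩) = no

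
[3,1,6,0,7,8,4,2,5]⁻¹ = [3,1,7,0,6,8,2,4,5]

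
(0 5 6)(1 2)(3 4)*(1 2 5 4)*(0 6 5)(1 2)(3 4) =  (0 3 2 1)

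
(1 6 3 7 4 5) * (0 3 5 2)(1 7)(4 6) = (0 3 1 4 2)(5 7 6)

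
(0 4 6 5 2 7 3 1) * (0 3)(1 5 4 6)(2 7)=(0 6 4 1 3 5 7)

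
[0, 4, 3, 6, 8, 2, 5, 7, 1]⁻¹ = [0, 8, 5, 2, 1, 6, 3, 7, 4]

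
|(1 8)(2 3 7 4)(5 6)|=4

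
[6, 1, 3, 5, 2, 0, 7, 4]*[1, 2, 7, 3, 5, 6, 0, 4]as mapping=[0→0, 1→2, 2→3, 3→6, 4→7, 5→1, 6→4, 7→5]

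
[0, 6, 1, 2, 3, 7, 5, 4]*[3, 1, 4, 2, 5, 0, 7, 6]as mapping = [0→3, 1→7, 2→1, 3→4, 4→2, 5→6, 6→0, 7→5]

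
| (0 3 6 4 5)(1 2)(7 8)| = 10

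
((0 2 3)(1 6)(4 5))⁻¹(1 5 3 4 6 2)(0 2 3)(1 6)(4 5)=(0 5 1 3 6 4)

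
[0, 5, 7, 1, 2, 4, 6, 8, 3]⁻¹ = [0, 3, 4, 8, 5, 1, 6, 2, 7]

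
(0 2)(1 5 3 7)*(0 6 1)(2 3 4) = (0 3 7)(1 5 4 2 6)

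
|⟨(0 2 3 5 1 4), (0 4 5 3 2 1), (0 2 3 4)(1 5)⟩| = 720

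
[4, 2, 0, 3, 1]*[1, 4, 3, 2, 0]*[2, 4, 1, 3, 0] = [2, 3, 4, 1, 0]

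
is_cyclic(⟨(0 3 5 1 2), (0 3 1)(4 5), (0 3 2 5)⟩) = no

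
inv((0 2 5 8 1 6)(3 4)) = (0 6 1 8 5 2)(3 4)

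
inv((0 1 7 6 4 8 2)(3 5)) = (0 2 8 4 6 7 1)(3 5)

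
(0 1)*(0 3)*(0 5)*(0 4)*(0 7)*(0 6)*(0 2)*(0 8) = (0 1 3 5 4 7 6 2 8)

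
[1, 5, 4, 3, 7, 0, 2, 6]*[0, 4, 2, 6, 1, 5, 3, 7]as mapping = [0→4, 1→5, 2→1, 3→6, 4→7, 5→0, 6→2, 7→3]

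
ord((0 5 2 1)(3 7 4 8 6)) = 20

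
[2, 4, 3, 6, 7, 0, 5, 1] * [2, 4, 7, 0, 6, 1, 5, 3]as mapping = [0→7, 1→6, 2→0, 3→5, 4→3, 5→2, 6→1, 7→4]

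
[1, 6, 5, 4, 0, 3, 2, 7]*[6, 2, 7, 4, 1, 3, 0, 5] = [2, 0, 3, 1, 6, 4, 7, 5]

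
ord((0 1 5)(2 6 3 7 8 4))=6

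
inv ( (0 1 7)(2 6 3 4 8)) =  (0 7 1)(2 8 4 3 6)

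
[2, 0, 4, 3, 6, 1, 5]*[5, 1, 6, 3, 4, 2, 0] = [6, 5, 4, 3, 0, 1, 2]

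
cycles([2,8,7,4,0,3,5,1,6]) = (0 2 7 1 8 6 5 3 4)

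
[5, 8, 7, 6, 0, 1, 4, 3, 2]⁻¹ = [4, 5, 8, 7, 6, 0, 3, 2, 1]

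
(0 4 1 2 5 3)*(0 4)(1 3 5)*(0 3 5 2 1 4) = (0 3)(2 4 5)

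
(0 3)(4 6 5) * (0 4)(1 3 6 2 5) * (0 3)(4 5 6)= (0 4 2 6 1)(3 5)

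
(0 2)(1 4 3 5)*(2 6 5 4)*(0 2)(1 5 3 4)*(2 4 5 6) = (0 2 4 5 6 3 1)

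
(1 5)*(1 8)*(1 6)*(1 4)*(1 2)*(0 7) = (0 7)(1 5 8 6 4 2)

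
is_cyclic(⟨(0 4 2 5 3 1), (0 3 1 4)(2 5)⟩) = no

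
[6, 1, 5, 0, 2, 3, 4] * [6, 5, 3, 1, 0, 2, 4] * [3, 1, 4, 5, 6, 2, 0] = [6, 2, 4, 0, 5, 1, 3]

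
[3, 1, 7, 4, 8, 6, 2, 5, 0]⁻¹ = [8, 1, 6, 0, 3, 7, 5, 2, 4]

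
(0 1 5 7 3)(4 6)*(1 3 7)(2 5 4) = (0 3)(1 4 6 2 5)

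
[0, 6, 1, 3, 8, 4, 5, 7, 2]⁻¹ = [0, 2, 8, 3, 5, 6, 1, 7, 4]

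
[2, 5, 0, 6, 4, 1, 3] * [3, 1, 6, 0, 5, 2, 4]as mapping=[0→6, 1→2, 2→3, 3→4, 4→5, 5→1, 6→0]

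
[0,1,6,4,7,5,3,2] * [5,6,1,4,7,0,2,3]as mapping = [0→5,1→6,2→2,3→7,4→3,5→0,6→4,7→1]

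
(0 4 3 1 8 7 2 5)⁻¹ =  (0 5 2 7 8 1 3 4)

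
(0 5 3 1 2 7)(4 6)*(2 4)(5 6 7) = (0 6 2 5 3 1 4 7)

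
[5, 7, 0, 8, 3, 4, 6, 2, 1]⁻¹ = [2, 8, 7, 4, 5, 0, 6, 1, 3]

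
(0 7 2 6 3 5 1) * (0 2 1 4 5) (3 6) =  (0 7 1 2 3) (4 5) 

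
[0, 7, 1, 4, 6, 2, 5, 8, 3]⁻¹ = [0, 2, 5, 8, 3, 6, 4, 1, 7]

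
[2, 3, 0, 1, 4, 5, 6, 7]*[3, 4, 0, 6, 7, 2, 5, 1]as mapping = [0→0, 1→6, 2→3, 3→4, 4→7, 5→2, 6→5, 7→1]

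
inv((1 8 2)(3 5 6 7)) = (1 2 8)(3 7 6 5)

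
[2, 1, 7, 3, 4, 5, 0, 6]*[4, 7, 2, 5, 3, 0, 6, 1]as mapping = [0→2, 1→7, 2→1, 3→5, 4→3, 5→0, 6→4, 7→6]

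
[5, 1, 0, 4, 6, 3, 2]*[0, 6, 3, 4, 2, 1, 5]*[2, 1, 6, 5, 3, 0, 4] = [1, 4, 2, 6, 0, 3, 5]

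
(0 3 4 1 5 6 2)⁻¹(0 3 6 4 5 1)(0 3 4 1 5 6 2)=(1 6 5 3 4 2)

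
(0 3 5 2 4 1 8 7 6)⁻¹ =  (0 6 7 8 1 4 2 5 3)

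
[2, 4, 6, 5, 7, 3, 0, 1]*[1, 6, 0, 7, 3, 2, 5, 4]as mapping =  [0→0, 1→3, 2→5, 3→2, 4→4, 5→7, 6→1, 7→6]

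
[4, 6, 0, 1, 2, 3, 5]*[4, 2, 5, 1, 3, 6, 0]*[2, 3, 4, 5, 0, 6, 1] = [5, 2, 0, 4, 6, 3, 1]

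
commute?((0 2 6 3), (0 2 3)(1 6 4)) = no:(0 2 6 3)*(0 2 3)(1 6 4) = (0 3 2 4 1 6), (0 2 3)(1 6 4)*(0 2 6 3) = (0 6 4 1 3 2)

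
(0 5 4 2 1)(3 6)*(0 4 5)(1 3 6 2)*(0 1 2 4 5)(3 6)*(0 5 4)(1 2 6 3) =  (0 2 3)(1 4 6)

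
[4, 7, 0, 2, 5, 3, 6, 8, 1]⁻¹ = [2, 8, 3, 5, 0, 4, 6, 1, 7]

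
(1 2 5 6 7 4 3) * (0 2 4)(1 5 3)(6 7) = (0 2 3 5 7)(1 4)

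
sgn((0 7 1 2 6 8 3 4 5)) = 1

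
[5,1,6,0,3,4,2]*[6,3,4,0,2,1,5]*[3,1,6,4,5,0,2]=[1,4,0,2,3,6,5]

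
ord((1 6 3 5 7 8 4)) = 7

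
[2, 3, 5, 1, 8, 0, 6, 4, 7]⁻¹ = [5, 3, 0, 1, 7, 2, 6, 8, 4]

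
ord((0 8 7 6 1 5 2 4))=8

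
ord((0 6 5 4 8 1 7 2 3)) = 9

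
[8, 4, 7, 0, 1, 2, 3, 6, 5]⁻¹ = [3, 4, 5, 6, 1, 8, 7, 2, 0]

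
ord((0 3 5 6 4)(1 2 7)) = 15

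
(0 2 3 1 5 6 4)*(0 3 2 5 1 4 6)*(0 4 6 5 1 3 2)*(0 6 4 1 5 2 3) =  (0 5 1)(2 6)(3 4)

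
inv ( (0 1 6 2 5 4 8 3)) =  (0 3 8 4 5 2 6 1)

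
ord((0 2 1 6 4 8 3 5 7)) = 9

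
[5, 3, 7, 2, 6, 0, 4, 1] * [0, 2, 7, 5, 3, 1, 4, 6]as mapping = [0→1, 1→5, 2→6, 3→7, 4→4, 5→0, 6→3, 7→2]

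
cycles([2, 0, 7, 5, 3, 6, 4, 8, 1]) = (0 2 7 8 1)(3 5 6 4)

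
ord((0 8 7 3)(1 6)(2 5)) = 4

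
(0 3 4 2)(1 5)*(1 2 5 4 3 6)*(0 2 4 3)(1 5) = (0 6 5 4 1 3)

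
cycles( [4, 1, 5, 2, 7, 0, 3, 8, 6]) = (0 4 7 8 6 3 2 5)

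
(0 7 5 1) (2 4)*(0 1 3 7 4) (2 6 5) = (0 4 6 5 3 7 2) 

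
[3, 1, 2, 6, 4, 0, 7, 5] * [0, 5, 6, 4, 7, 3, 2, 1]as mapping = [0→4, 1→5, 2→6, 3→2, 4→7, 5→0, 6→1, 7→3]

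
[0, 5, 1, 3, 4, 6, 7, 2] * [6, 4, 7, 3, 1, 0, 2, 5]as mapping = [0→6, 1→0, 2→4, 3→3, 4→1, 5→2, 6→5, 7→7]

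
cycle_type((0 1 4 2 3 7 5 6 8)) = 9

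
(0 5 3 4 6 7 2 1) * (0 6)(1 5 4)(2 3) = (0 4)(1 6 7 3)(2 5)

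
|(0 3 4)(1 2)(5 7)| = 6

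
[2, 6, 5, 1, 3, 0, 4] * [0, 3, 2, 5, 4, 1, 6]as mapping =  [0→2, 1→6, 2→1, 3→3, 4→5, 5→0, 6→4]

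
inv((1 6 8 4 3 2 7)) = (1 7 2 3 4 8 6)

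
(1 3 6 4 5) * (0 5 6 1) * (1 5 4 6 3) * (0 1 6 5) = (0 4 3)(1 6 5)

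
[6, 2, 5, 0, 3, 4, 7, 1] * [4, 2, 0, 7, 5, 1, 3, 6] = [3, 0, 1, 4, 7, 5, 6, 2]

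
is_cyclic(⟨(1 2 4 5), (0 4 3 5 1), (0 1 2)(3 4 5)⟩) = no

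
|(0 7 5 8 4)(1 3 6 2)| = 20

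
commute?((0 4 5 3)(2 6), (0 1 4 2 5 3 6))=no:(0 4 5 3)(2 6)*(0 1 4 2 5 3 6)=(0 2)(1 4 3)(5 6), (0 1 4 2 5 3 6)*(0 4 5 3)(2 6)=(0 1 5)(2 3)(4 6)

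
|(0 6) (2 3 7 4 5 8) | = 6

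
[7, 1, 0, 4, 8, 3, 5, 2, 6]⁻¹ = [2, 1, 7, 5, 3, 6, 8, 0, 4]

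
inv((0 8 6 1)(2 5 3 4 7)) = (0 1 6 8)(2 7 4 3 5)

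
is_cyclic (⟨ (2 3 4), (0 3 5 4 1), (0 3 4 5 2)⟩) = no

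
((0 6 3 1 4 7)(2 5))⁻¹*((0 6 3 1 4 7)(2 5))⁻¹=(0 4 3)(1 6 7)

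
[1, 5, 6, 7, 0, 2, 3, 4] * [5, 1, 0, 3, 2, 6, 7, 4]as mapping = [0→1, 1→6, 2→7, 3→4, 4→5, 5→0, 6→3, 7→2]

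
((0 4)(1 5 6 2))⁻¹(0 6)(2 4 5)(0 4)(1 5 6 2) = (0 6 1)(2 4)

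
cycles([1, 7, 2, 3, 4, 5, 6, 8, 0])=(0 1 7 8) 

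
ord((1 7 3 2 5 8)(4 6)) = 6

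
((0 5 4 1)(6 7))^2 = (0 4)(1 5)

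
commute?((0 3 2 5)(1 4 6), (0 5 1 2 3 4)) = no:(0 3 2 5)(1 4 6)*(0 5 1 2 3 4) = (0 4 6 2 1), (0 5 1 2 3 4)*(0 3 2 5)(1 4 6) = (1 5 4 3 6)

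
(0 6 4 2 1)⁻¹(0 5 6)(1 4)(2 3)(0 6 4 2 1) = (0 2)(1 3)(4 6 5)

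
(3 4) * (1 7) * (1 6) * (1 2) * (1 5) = (1 7 6 2 5) (3 4) 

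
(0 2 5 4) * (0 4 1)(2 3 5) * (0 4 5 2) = (0 3 2)(1 4 5)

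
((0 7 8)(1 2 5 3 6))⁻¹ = (0 8 7)(1 6 3 5 2)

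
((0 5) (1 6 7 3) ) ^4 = () 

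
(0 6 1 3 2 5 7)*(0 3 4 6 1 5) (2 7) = (0 1 4 6 5 2) (3 7) 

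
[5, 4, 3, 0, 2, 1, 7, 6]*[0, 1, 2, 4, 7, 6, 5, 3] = [6, 7, 4, 0, 2, 1, 3, 5]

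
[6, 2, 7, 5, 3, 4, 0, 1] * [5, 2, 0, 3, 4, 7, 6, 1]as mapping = [0→6, 1→0, 2→1, 3→7, 4→3, 5→4, 6→5, 7→2]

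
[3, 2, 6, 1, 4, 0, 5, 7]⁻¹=[5, 3, 1, 0, 4, 6, 2, 7]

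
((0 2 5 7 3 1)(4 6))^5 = (0 1 3 7 5 2)(4 6)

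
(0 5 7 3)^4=()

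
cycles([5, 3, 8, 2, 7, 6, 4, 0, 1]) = (0 5 6 4 7)(1 3 2 8)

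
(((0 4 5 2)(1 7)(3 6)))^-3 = (0 4 5 2)(1 7)(3 6)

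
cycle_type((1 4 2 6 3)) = 5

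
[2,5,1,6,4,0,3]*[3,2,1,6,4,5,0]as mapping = [0→1,1→5,2→2,3→0,4→4,5→3,6→6]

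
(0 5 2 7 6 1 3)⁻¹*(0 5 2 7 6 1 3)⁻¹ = (0 1 7 5 3 6 2)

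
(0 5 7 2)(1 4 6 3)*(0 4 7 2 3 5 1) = (0 1 7 3)(2 4 6 5)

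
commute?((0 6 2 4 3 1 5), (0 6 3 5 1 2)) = no:(0 6 2 4 3 1 5)*(0 6 3 5 1 2) = (0 3 2 4 5 6), (0 6 3 5 1 2)*(0 6 2 4 3 1 5) = (0 2 6 1 4 3)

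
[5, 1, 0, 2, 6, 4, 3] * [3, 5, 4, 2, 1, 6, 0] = [6, 5, 3, 4, 0, 1, 2]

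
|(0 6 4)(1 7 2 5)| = 12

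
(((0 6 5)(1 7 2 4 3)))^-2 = (0 6 5)(1 4 7 3 2)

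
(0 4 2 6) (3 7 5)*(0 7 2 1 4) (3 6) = (1 4) (2 3) (5 6 7) 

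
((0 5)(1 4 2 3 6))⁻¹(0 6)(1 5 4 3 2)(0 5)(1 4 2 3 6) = (0 2 6 3 4)(1 5)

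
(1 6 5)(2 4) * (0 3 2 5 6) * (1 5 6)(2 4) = (0 3 4 6 1)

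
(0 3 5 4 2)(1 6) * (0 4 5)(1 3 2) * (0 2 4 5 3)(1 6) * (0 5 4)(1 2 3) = (1 2 4 6 5)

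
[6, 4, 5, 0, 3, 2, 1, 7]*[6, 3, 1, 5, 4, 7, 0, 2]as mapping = [0→0, 1→4, 2→7, 3→6, 4→5, 5→1, 6→3, 7→2]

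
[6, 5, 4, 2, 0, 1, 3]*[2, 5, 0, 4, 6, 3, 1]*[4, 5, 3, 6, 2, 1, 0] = [5, 6, 0, 4, 3, 1, 2]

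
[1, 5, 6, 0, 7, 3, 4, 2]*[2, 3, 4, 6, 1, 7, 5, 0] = [3, 7, 5, 2, 0, 6, 1, 4]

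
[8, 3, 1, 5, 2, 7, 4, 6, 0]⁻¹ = [8, 2, 4, 1, 6, 3, 7, 5, 0]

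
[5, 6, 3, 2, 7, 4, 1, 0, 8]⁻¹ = [7, 6, 3, 2, 5, 0, 1, 4, 8]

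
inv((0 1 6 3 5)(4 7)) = (0 5 3 6 1)(4 7)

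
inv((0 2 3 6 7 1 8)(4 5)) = (0 8 1 7 6 3 2)(4 5)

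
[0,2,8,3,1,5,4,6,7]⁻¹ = [0,4,1,3,6,5,7,8,2]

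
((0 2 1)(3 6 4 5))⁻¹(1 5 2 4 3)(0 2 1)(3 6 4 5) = (0 3 1 5 6)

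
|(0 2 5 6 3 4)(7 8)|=6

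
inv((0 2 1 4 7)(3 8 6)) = (0 7 4 1 2)(3 6 8)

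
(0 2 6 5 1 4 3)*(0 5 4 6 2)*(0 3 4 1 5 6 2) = (0 3 6 1 2) 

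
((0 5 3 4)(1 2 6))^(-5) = (0 4 3 5)(1 2 6)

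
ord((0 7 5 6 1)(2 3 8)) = 15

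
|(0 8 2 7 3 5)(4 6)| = 6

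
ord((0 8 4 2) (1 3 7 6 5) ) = 20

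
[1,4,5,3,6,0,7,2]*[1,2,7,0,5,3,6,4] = [2,5,3,0,6,1,4,7]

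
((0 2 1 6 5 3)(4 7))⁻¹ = (0 3 5 6 1 2)(4 7)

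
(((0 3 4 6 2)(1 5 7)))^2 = (0 4 2 3 6)(1 7 5)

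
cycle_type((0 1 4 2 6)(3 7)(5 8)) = 2^2.5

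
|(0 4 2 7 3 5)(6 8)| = 6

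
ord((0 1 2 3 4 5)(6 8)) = 6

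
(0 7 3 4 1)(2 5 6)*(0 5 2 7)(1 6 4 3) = (1 5 4 6 7)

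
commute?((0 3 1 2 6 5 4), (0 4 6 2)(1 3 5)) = no:(0 3 1 2 6 5 4) * (0 4 6 2)(1 3 5) = (0 5 6 1), (0 4 6 2)(1 3 5) * (0 3 1 2 6 5 4) = (2 3 4 5)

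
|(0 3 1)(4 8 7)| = 3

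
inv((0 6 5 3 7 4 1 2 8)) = (0 8 2 1 4 7 3 5 6)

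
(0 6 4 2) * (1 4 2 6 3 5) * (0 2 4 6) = (0 3 5 1 6 4) 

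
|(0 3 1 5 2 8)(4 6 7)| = 6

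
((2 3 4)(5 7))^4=(2 3 4)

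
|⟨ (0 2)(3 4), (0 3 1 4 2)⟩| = 10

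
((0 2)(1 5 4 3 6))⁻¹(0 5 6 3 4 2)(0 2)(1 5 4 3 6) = (0 2 4 1 6 3)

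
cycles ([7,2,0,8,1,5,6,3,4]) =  (0 7 3 8 4 1 2)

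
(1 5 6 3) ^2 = (1 6) (3 5) 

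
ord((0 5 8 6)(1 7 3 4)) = 4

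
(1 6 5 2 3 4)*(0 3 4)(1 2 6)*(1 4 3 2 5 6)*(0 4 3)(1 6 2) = (0 1 3 4 5 6 2)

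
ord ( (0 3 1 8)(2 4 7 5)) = 4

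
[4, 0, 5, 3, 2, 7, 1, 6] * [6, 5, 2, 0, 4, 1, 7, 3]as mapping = [0→4, 1→6, 2→1, 3→0, 4→2, 5→3, 6→5, 7→7]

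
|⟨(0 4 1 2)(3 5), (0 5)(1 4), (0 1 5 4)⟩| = 720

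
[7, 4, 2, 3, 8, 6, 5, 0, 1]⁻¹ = [7, 8, 2, 3, 1, 6, 5, 0, 4]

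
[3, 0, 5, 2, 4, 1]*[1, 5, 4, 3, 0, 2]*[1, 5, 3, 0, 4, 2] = [0, 5, 3, 4, 1, 2]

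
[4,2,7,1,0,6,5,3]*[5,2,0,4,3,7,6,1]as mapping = [0→3,1→0,2→1,3→2,4→5,5→6,6→7,7→4]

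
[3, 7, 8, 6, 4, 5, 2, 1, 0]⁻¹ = [8, 7, 6, 0, 4, 5, 3, 1, 2]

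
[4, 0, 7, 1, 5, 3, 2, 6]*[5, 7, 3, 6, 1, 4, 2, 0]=[1, 5, 0, 7, 4, 6, 3, 2]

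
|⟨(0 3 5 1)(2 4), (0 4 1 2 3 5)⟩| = 720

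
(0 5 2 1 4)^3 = (0 1 5 4 2)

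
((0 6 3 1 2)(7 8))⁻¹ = (0 2 1 3 6)(7 8)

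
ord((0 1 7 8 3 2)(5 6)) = 6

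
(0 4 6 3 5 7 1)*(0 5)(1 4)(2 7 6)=(0 1 5 6 3)(2 7 4)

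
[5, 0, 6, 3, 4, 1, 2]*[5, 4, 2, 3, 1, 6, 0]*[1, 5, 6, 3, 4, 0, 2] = [2, 0, 1, 3, 5, 4, 6]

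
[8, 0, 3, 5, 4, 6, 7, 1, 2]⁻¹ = [1, 7, 8, 2, 4, 3, 5, 6, 0]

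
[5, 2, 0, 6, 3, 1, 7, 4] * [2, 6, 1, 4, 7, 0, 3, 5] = [0, 1, 2, 3, 4, 6, 5, 7]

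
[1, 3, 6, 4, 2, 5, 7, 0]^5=[6, 7, 3, 0, 1, 5, 4, 2]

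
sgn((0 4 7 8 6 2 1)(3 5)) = -1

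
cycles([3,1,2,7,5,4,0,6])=(0 3 7 6)(4 5)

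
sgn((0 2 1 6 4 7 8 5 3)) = 1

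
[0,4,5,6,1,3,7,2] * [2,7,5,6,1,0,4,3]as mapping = [0→2,1→1,2→0,3→4,4→7,5→6,6→3,7→5]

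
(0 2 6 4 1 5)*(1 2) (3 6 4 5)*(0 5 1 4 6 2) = (0 4) (1 3 2 6) 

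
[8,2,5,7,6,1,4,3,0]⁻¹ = [8,5,1,7,6,2,4,3,0]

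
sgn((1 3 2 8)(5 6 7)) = -1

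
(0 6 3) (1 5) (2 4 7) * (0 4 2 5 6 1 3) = (0 1 6) (3 4 7 5) 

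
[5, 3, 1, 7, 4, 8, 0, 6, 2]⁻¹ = [6, 2, 8, 1, 4, 0, 7, 3, 5]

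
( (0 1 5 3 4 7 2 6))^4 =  (0 4)(1 7)(2 5)(3 6)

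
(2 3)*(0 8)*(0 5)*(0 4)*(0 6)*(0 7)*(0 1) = (0 8 5 4 6 7 1) (2 3) 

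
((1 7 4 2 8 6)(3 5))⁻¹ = (1 6 8 2 4 7)(3 5)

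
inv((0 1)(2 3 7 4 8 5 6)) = (0 1)(2 6 5 8 4 7 3)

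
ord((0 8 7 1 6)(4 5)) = 10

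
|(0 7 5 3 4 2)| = 6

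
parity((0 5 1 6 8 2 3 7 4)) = even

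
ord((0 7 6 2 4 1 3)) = 7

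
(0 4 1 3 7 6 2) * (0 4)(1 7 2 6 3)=(2 4 7 3)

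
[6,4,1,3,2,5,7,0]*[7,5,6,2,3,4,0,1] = [0,3,5,2,6,4,1,7]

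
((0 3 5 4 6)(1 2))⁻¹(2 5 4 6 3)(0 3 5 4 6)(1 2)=(0 5 1 4 6)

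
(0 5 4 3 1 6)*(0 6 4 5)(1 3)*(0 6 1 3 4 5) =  (0 6 1 5)(3 4)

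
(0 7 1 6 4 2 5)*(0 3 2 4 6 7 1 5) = (0 1 7 5 3 2)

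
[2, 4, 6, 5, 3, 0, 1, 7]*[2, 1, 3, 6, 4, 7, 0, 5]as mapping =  [0→3, 1→4, 2→0, 3→7, 4→6, 5→2, 6→1, 7→5]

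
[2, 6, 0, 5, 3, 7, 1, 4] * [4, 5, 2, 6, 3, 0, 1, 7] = [2, 1, 4, 0, 6, 7, 5, 3]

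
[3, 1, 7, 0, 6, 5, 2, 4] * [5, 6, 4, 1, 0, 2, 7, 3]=[1, 6, 3, 5, 7, 2, 4, 0]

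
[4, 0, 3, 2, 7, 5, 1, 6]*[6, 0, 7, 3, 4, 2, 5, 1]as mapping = [0→4, 1→6, 2→3, 3→7, 4→1, 5→2, 6→0, 7→5]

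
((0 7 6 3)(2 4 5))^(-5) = (0 3 6 7)(2 4 5)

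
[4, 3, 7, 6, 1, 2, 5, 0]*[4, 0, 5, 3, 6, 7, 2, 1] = [6, 3, 1, 2, 0, 5, 7, 4]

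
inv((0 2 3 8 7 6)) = (0 6 7 8 3 2)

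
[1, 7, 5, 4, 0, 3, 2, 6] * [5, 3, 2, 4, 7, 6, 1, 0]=[3, 0, 6, 7, 5, 4, 2, 1]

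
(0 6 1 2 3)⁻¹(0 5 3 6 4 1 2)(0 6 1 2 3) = (0 1 4 2 3 6 5)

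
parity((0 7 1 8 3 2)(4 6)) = even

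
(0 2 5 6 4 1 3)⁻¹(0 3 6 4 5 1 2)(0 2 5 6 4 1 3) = (0 4 1 6 3 5 2)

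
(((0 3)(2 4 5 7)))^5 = (0 3)(2 4 5 7)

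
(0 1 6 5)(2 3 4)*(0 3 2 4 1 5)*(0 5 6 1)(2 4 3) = (0 6 5 2 4 3)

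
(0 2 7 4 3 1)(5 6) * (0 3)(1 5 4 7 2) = (0 1 3 5 6 4)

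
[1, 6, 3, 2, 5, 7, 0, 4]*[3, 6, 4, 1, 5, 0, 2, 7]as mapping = [0→6, 1→2, 2→1, 3→4, 4→0, 5→7, 6→3, 7→5]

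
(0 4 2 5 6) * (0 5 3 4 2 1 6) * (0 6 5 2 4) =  (0 4 1 5 6 2 3)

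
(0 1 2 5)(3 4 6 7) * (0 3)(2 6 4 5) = (0 1 6 7)(3 5)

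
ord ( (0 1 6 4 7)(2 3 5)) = 15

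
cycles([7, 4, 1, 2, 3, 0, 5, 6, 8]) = (0 7 6 5)(1 4 3 2)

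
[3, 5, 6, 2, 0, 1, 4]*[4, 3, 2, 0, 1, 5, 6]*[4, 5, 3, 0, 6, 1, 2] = [4, 1, 2, 3, 6, 0, 5]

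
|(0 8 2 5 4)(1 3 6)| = 15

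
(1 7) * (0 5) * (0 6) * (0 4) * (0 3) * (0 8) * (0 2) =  (0 5 6 4 3 8 2)(1 7)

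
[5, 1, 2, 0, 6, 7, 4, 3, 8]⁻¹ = [3, 1, 2, 7, 6, 0, 4, 5, 8]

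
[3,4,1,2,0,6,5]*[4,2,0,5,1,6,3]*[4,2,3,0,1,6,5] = [6,2,3,4,1,0,5]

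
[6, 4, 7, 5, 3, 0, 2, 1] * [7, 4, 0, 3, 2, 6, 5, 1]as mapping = [0→5, 1→2, 2→1, 3→6, 4→3, 5→7, 6→0, 7→4]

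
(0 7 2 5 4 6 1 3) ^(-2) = (0 1 4 2) (3 6 5 7) 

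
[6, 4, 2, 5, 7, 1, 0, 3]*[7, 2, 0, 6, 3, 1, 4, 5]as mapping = [0→4, 1→3, 2→0, 3→1, 4→5, 5→2, 6→7, 7→6]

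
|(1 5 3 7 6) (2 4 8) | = 15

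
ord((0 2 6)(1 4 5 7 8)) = 15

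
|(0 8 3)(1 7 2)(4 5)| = 6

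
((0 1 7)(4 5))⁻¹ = (0 7 1)(4 5)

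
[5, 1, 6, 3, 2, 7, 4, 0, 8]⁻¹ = [7, 1, 4, 3, 6, 0, 2, 5, 8]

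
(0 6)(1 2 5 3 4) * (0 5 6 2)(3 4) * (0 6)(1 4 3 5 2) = (0 1 6 2)(3 5)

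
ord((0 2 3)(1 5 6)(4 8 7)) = 3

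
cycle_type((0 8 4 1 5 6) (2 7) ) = 2.6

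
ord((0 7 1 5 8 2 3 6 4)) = 9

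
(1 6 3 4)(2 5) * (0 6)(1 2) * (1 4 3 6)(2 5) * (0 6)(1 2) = (0 2 1 6)(4 5)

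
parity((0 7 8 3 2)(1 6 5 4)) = odd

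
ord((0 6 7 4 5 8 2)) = 7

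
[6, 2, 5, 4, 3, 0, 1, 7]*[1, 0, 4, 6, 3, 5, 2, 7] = [2, 4, 5, 3, 6, 1, 0, 7]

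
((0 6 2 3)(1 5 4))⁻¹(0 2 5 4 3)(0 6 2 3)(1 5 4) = (0 6 3 4 1)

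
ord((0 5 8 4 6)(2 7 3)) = 15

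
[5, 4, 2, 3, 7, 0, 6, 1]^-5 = [5, 4, 2, 3, 7, 0, 6, 1]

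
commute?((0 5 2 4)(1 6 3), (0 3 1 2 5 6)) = no:(0 5 2 4)(1 6 3) * (0 3 1 2 5 6) = (0 6 1)(2 4 3), (0 3 1 2 5 6) * (0 5 2 4)(1 6 3) = (0 1 4)(3 6 5)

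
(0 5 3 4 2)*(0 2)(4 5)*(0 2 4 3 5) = (0 3)(2 4)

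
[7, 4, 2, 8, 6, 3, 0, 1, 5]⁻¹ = [6, 7, 2, 5, 1, 8, 4, 0, 3]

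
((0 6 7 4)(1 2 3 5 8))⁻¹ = (0 4 7 6)(1 8 5 3 2)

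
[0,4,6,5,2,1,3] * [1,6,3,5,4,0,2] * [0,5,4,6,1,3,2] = [5,1,4,0,6,2,3]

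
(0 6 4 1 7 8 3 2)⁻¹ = (0 2 3 8 7 1 4 6)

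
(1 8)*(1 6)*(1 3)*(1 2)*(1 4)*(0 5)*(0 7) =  (0 5 7)(1 8 6 3 2 4)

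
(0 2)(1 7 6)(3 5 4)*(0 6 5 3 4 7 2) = (1 2 6)(5 7)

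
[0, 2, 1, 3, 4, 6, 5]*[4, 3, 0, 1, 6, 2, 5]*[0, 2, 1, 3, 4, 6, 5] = [4, 0, 3, 2, 5, 6, 1]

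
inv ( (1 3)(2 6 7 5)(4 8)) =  (1 3)(2 5 7 6)(4 8)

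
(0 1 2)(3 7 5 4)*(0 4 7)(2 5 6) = (0 1 5 7 6 2 4 3)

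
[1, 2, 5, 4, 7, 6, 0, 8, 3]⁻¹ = [6, 0, 1, 8, 3, 2, 5, 4, 7]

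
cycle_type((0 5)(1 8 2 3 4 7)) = 2.6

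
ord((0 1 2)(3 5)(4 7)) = 6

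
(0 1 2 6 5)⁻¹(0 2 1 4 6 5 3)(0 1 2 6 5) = (0 3 1 6 2 4 5)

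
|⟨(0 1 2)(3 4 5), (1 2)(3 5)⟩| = 6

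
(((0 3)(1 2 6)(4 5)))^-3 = (0 3)(4 5)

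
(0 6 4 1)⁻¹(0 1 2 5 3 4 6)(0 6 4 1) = (0 2 5 3 1 4 6)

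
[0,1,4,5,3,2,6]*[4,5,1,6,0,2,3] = [4,5,0,2,6,1,3]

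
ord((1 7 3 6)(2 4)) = 4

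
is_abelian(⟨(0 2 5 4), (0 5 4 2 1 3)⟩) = no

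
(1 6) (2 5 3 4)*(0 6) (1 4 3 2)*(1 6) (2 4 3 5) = (0 1) (3 5 4 6) 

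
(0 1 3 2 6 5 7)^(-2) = (0 5 2 1 7 6 3)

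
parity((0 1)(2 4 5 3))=even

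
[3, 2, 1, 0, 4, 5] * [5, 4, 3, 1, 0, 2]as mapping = [0→1, 1→3, 2→4, 3→5, 4→0, 5→2]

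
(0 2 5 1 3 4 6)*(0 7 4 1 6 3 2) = (1 2 5 6 7 4 3)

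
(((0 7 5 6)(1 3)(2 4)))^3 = (0 6 5 7)(1 3)(2 4)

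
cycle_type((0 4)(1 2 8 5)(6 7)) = 2^2.4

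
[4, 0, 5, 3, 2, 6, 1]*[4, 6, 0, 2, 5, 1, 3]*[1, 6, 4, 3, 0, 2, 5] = [2, 0, 6, 4, 1, 3, 5]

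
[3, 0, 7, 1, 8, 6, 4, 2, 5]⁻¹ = [1, 3, 7, 0, 6, 8, 5, 2, 4]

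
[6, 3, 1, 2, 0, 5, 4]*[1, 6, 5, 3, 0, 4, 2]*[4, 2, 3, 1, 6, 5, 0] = [3, 1, 0, 5, 2, 6, 4]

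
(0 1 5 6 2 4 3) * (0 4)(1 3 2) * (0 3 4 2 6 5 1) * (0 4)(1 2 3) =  (1 2)(4 6)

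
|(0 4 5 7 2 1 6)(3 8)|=14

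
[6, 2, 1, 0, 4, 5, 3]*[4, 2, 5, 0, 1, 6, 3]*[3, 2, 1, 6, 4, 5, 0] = [6, 5, 1, 4, 2, 0, 3]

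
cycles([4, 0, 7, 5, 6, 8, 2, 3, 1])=(0 4 6 2 7 3 5 8 1)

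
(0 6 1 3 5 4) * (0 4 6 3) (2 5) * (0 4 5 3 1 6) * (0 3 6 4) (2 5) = (0 1) (2 6 4) (3 5) 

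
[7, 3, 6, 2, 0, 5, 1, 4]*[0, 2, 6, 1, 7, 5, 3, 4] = [4, 1, 3, 6, 0, 5, 2, 7]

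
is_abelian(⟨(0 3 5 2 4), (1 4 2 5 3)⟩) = no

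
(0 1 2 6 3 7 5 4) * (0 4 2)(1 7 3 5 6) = (0 7 6 5 2 1)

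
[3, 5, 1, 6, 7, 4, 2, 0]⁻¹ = [7, 2, 6, 0, 5, 1, 3, 4]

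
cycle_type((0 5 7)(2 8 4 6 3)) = 3.5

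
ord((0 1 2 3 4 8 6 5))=8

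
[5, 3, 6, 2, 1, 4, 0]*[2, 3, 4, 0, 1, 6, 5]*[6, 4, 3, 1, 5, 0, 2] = [2, 6, 0, 5, 1, 4, 3]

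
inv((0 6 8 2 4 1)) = (0 1 4 2 8 6)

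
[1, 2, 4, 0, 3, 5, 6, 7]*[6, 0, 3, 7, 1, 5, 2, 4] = [0, 3, 1, 6, 7, 5, 2, 4]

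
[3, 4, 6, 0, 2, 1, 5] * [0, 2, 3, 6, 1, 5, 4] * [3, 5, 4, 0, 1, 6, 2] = [2, 5, 1, 3, 0, 4, 6]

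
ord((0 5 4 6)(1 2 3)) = 12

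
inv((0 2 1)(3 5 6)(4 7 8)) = (0 1 2)(3 6 5)(4 8 7)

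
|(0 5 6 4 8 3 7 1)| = 8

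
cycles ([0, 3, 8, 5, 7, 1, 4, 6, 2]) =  (1 3 5) (2 8) (4 7 6) 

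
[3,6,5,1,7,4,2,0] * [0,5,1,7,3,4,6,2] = [7,6,4,5,2,3,1,0] 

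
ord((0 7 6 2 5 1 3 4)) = 8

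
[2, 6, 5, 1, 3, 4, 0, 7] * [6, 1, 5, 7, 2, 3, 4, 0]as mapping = [0→5, 1→4, 2→3, 3→1, 4→7, 5→2, 6→6, 7→0]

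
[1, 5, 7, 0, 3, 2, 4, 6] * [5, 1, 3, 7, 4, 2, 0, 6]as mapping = [0→1, 1→2, 2→6, 3→5, 4→7, 5→3, 6→4, 7→0]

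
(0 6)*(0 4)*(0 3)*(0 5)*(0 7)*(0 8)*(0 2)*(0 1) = (0 6 4 3 5 7 8 2 1)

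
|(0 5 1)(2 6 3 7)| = 12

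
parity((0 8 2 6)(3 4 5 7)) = even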